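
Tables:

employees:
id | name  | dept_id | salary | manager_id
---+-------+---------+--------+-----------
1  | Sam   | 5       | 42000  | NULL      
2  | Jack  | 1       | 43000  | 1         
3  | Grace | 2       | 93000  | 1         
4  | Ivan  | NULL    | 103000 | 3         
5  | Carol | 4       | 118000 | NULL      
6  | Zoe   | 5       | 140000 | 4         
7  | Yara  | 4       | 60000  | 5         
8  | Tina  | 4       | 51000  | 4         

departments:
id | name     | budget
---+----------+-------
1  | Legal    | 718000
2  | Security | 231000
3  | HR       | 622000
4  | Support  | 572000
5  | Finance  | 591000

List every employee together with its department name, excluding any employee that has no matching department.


INNER JOIN keeps only employees rows whose dept_id matches an id in departments. Walk through each employee:
  - employee 1 (Sam): dept_id=5 -> matches Finance
  - employee 2 (Jack): dept_id=1 -> matches Legal
  - employee 3 (Grace): dept_id=2 -> matches Security
  - employee 4 (Ivan): dept_id=NULL, no match -> dropped
  - employee 5 (Carol): dept_id=4 -> matches Support
  - employee 6 (Zoe): dept_id=5 -> matches Finance
  - employee 7 (Yara): dept_id=4 -> matches Support
  - employee 8 (Tina): dept_id=4 -> matches Support
So 1 of 8 rows is dropped.

SQL:
SELECT a.name, b.name AS department
FROM employees a
INNER JOIN departments b ON a.dept_id = b.id

Result:
name  | department
------+-----------
Sam   | Finance   
Jack  | Legal     
Grace | Security  
Carol | Support   
Zoe   | Finance   
Yara  | Support   
Tina  | Support   


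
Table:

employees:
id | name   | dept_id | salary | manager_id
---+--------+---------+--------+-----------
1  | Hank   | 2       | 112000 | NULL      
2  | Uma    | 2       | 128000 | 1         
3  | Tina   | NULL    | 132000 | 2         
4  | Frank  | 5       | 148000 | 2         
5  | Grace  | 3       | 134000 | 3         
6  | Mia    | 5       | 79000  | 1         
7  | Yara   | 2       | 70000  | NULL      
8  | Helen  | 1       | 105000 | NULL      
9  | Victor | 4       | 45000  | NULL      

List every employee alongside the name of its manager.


This is a self-join: employees is joined to a second copy of itself, matching each row's manager_id to another row's id. Use LEFT JOIN so rows with manager_id=NULL are kept.
  - employee 1 (Hank): manager_id=NULL -> NULL
  - employee 2 (Uma): manager_id=1 -> Hank
  - employee 3 (Tina): manager_id=2 -> Uma
  - employee 4 (Frank): manager_id=2 -> Uma
  - employee 5 (Grace): manager_id=3 -> Tina
  - employee 6 (Mia): manager_id=1 -> Hank
  - employee 7 (Yara): manager_id=NULL -> NULL
  - employee 8 (Helen): manager_id=NULL -> NULL
  - employee 9 (Victor): manager_id=NULL -> NULL

SQL:
SELECT a.name AS item, b.name AS manager
FROM employees a
LEFT JOIN employees b ON a.manager_id = b.id

Result:
item   | manager
-------+--------
Hank   | NULL   
Uma    | Hank   
Tina   | Uma    
Frank  | Uma    
Grace  | Tina   
Mia    | Hank   
Yara   | NULL   
Helen  | NULL   
Victor | NULL   


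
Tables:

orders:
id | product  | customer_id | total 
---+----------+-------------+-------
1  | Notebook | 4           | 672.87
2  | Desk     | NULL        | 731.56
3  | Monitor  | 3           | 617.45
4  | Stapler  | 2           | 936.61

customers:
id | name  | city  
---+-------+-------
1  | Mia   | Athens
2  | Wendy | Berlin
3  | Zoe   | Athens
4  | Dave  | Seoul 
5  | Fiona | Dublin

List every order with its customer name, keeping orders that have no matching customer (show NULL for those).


LEFT JOIN keeps every row from orders (the left table); where customer_id has no match in customers, the customer columns become NULL. Walk through each order:
  - order 1 (Notebook): customer_id=4 -> matches Dave
  - order 2 (Desk): customer_id=NULL, no match -> kept with NULL
  - order 3 (Monitor): customer_id=3 -> matches Zoe
  - order 4 (Stapler): customer_id=2 -> matches Wendy
All 4 rows appear; 1 has NULL customer.

SQL:
SELECT a.product, b.name AS customer
FROM orders a
LEFT JOIN customers b ON a.customer_id = b.id

Result:
product  | customer
---------+---------
Notebook | Dave    
Desk     | NULL    
Monitor  | Zoe     
Stapler  | Wendy   


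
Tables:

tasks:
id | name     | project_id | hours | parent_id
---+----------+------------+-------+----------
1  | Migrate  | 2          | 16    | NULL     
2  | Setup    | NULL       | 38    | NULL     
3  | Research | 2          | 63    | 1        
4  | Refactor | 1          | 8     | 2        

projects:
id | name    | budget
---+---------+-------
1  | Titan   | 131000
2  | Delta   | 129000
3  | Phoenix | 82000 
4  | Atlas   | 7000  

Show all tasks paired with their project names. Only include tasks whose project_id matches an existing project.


INNER JOIN keeps only tasks rows whose project_id matches an id in projects. Walk through each task:
  - task 1 (Migrate): project_id=2 -> matches Delta
  - task 2 (Setup): project_id=NULL, no match -> dropped
  - task 3 (Research): project_id=2 -> matches Delta
  - task 4 (Refactor): project_id=1 -> matches Titan
So 1 of 4 rows is dropped.

SQL:
SELECT a.name, b.name AS project
FROM tasks a
INNER JOIN projects b ON a.project_id = b.id

Result:
name     | project
---------+--------
Migrate  | Delta  
Research | Delta  
Refactor | Titan  


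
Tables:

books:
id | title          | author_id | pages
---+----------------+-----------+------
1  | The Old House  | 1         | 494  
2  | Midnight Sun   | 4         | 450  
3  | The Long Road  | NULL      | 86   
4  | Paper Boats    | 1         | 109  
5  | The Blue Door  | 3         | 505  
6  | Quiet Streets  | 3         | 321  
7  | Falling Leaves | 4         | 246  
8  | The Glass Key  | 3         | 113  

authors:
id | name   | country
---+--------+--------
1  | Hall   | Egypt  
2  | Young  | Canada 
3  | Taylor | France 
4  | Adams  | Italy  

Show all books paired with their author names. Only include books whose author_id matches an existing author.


INNER JOIN keeps only books rows whose author_id matches an id in authors. Walk through each book:
  - book 1 (The Old House): author_id=1 -> matches Hall
  - book 2 (Midnight Sun): author_id=4 -> matches Adams
  - book 3 (The Long Road): author_id=NULL, no match -> dropped
  - book 4 (Paper Boats): author_id=1 -> matches Hall
  - book 5 (The Blue Door): author_id=3 -> matches Taylor
  - book 6 (Quiet Streets): author_id=3 -> matches Taylor
  - book 7 (Falling Leaves): author_id=4 -> matches Adams
  - book 8 (The Glass Key): author_id=3 -> matches Taylor
So 1 of 8 rows is dropped.

SQL:
SELECT a.title, b.name AS author
FROM books a
INNER JOIN authors b ON a.author_id = b.id

Result:
title          | author
---------------+-------
The Old House  | Hall  
Midnight Sun   | Adams 
Paper Boats    | Hall  
The Blue Door  | Taylor
Quiet Streets  | Taylor
Falling Leaves | Adams 
The Glass Key  | Taylor


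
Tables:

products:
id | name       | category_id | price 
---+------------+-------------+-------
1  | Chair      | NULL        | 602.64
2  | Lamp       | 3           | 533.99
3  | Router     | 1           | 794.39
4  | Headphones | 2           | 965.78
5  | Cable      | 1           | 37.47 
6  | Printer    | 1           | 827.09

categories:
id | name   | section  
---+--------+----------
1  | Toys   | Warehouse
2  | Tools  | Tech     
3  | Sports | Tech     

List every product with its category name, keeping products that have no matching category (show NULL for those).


LEFT JOIN keeps every row from products (the left table); where category_id has no match in categories, the category columns become NULL. Walk through each product:
  - product 1 (Chair): category_id=NULL, no match -> kept with NULL
  - product 2 (Lamp): category_id=3 -> matches Sports
  - product 3 (Router): category_id=1 -> matches Toys
  - product 4 (Headphones): category_id=2 -> matches Tools
  - product 5 (Cable): category_id=1 -> matches Toys
  - product 6 (Printer): category_id=1 -> matches Toys
All 6 rows appear; 1 has NULL category.

SQL:
SELECT a.name, b.name AS category
FROM products a
LEFT JOIN categories b ON a.category_id = b.id

Result:
name       | category
-----------+---------
Chair      | NULL    
Lamp       | Sports  
Router     | Toys    
Headphones | Tools   
Cable      | Toys    
Printer    | Toys    


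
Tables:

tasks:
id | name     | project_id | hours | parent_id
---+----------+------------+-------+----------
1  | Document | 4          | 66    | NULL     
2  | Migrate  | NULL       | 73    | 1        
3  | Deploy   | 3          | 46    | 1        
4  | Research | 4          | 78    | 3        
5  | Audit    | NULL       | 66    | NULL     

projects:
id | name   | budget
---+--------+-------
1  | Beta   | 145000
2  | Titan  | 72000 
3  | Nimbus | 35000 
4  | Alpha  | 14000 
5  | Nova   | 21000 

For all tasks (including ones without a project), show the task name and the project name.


LEFT JOIN keeps every row from tasks (the left table); where project_id has no match in projects, the project columns become NULL. Walk through each task:
  - task 1 (Document): project_id=4 -> matches Alpha
  - task 2 (Migrate): project_id=NULL, no match -> kept with NULL
  - task 3 (Deploy): project_id=3 -> matches Nimbus
  - task 4 (Research): project_id=4 -> matches Alpha
  - task 5 (Audit): project_id=NULL, no match -> kept with NULL
All 5 rows appear; 2 have NULL project.

SQL:
SELECT a.name, b.name AS project
FROM tasks a
LEFT JOIN projects b ON a.project_id = b.id

Result:
name     | project
---------+--------
Document | Alpha  
Migrate  | NULL   
Deploy   | Nimbus 
Research | Alpha  
Audit    | NULL   


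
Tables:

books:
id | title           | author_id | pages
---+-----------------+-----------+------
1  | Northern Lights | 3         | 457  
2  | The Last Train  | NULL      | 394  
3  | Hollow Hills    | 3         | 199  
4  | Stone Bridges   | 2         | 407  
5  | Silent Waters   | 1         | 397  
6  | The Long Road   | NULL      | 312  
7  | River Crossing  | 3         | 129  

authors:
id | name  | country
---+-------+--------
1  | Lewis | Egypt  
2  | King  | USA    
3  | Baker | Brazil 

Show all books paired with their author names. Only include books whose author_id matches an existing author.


INNER JOIN keeps only books rows whose author_id matches an id in authors. Walk through each book:
  - book 1 (Northern Lights): author_id=3 -> matches Baker
  - book 2 (The Last Train): author_id=NULL, no match -> dropped
  - book 3 (Hollow Hills): author_id=3 -> matches Baker
  - book 4 (Stone Bridges): author_id=2 -> matches King
  - book 5 (Silent Waters): author_id=1 -> matches Lewis
  - book 6 (The Long Road): author_id=NULL, no match -> dropped
  - book 7 (River Crossing): author_id=3 -> matches Baker
So 2 of 7 rows are dropped.

SQL:
SELECT a.title, b.name AS author
FROM books a
INNER JOIN authors b ON a.author_id = b.id

Result:
title           | author
----------------+-------
Northern Lights | Baker 
Hollow Hills    | Baker 
Stone Bridges   | King  
Silent Waters   | Lewis 
River Crossing  | Baker 


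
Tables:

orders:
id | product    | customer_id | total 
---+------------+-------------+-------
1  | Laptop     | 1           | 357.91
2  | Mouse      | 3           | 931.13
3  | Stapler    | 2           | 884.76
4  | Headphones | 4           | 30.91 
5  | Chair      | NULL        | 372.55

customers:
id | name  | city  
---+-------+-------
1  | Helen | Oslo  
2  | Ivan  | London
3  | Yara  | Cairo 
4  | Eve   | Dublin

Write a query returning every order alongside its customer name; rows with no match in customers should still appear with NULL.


LEFT JOIN keeps every row from orders (the left table); where customer_id has no match in customers, the customer columns become NULL. Walk through each order:
  - order 1 (Laptop): customer_id=1 -> matches Helen
  - order 2 (Mouse): customer_id=3 -> matches Yara
  - order 3 (Stapler): customer_id=2 -> matches Ivan
  - order 4 (Headphones): customer_id=4 -> matches Eve
  - order 5 (Chair): customer_id=NULL, no match -> kept with NULL
All 5 rows appear; 1 has NULL customer.

SQL:
SELECT a.product, b.name AS customer
FROM orders a
LEFT JOIN customers b ON a.customer_id = b.id

Result:
product    | customer
-----------+---------
Laptop     | Helen   
Mouse      | Yara    
Stapler    | Ivan    
Headphones | Eve     
Chair      | NULL    


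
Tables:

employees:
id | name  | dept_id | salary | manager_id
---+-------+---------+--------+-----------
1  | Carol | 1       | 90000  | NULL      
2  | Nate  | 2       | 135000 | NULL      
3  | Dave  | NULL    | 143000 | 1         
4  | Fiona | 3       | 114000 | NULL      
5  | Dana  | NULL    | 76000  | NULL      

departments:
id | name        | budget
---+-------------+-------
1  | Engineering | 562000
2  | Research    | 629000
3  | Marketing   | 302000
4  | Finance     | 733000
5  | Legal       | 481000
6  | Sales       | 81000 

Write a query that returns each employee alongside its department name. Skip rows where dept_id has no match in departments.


INNER JOIN keeps only employees rows whose dept_id matches an id in departments. Walk through each employee:
  - employee 1 (Carol): dept_id=1 -> matches Engineering
  - employee 2 (Nate): dept_id=2 -> matches Research
  - employee 3 (Dave): dept_id=NULL, no match -> dropped
  - employee 4 (Fiona): dept_id=3 -> matches Marketing
  - employee 5 (Dana): dept_id=NULL, no match -> dropped
So 2 of 5 rows are dropped.

SQL:
SELECT a.name, b.name AS department
FROM employees a
INNER JOIN departments b ON a.dept_id = b.id

Result:
name  | department 
------+------------
Carol | Engineering
Nate  | Research   
Fiona | Marketing  


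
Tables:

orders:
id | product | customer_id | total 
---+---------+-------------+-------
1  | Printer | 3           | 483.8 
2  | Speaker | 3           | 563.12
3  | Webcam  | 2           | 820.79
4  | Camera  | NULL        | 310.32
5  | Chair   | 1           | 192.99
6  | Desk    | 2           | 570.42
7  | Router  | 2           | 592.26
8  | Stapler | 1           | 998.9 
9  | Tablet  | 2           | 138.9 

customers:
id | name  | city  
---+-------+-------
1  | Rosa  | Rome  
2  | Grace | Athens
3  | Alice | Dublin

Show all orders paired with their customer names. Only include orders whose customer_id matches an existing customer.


INNER JOIN keeps only orders rows whose customer_id matches an id in customers. Walk through each order:
  - order 1 (Printer): customer_id=3 -> matches Alice
  - order 2 (Speaker): customer_id=3 -> matches Alice
  - order 3 (Webcam): customer_id=2 -> matches Grace
  - order 4 (Camera): customer_id=NULL, no match -> dropped
  - order 5 (Chair): customer_id=1 -> matches Rosa
  - order 6 (Desk): customer_id=2 -> matches Grace
  - order 7 (Router): customer_id=2 -> matches Grace
  - order 8 (Stapler): customer_id=1 -> matches Rosa
  - order 9 (Tablet): customer_id=2 -> matches Grace
So 1 of 9 rows is dropped.

SQL:
SELECT a.product, b.name AS customer
FROM orders a
INNER JOIN customers b ON a.customer_id = b.id

Result:
product | customer
--------+---------
Printer | Alice   
Speaker | Alice   
Webcam  | Grace   
Chair   | Rosa    
Desk    | Grace   
Router  | Grace   
Stapler | Rosa    
Tablet  | Grace   


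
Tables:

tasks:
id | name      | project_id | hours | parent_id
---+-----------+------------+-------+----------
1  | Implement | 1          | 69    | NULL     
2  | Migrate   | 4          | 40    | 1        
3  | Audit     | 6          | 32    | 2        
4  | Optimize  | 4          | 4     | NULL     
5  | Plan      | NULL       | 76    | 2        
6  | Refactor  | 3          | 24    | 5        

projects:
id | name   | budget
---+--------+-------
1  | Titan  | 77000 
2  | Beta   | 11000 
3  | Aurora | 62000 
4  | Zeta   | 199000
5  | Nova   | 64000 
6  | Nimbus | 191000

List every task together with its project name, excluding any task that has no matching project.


INNER JOIN keeps only tasks rows whose project_id matches an id in projects. Walk through each task:
  - task 1 (Implement): project_id=1 -> matches Titan
  - task 2 (Migrate): project_id=4 -> matches Zeta
  - task 3 (Audit): project_id=6 -> matches Nimbus
  - task 4 (Optimize): project_id=4 -> matches Zeta
  - task 5 (Plan): project_id=NULL, no match -> dropped
  - task 6 (Refactor): project_id=3 -> matches Aurora
So 1 of 6 rows is dropped.

SQL:
SELECT a.name, b.name AS project
FROM tasks a
INNER JOIN projects b ON a.project_id = b.id

Result:
name      | project
----------+--------
Implement | Titan  
Migrate   | Zeta   
Audit     | Nimbus 
Optimize  | Zeta   
Refactor  | Aurora 


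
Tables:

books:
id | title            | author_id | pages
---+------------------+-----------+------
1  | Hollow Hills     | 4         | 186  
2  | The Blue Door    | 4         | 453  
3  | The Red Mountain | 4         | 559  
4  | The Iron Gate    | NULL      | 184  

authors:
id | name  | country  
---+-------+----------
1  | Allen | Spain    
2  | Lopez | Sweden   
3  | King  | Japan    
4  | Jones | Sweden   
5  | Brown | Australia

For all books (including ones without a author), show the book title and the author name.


LEFT JOIN keeps every row from books (the left table); where author_id has no match in authors, the author columns become NULL. Walk through each book:
  - book 1 (Hollow Hills): author_id=4 -> matches Jones
  - book 2 (The Blue Door): author_id=4 -> matches Jones
  - book 3 (The Red Mountain): author_id=4 -> matches Jones
  - book 4 (The Iron Gate): author_id=NULL, no match -> kept with NULL
All 4 rows appear; 1 has NULL author.

SQL:
SELECT a.title, b.name AS author
FROM books a
LEFT JOIN authors b ON a.author_id = b.id

Result:
title            | author
-----------------+-------
Hollow Hills     | Jones 
The Blue Door    | Jones 
The Red Mountain | Jones 
The Iron Gate    | NULL  


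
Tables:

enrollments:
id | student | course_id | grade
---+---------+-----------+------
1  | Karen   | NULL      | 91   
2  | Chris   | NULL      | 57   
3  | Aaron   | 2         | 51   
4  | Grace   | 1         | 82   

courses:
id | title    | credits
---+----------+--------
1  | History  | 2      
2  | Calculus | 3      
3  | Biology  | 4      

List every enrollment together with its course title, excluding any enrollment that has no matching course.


INNER JOIN keeps only enrollments rows whose course_id matches an id in courses. Walk through each enrollment:
  - enrollment 1 (Karen): course_id=NULL, no match -> dropped
  - enrollment 2 (Chris): course_id=NULL, no match -> dropped
  - enrollment 3 (Aaron): course_id=2 -> matches Calculus
  - enrollment 4 (Grace): course_id=1 -> matches History
So 2 of 4 rows are dropped.

SQL:
SELECT a.student, b.title AS course
FROM enrollments a
INNER JOIN courses b ON a.course_id = b.id

Result:
student | course  
--------+---------
Aaron   | Calculus
Grace   | History 


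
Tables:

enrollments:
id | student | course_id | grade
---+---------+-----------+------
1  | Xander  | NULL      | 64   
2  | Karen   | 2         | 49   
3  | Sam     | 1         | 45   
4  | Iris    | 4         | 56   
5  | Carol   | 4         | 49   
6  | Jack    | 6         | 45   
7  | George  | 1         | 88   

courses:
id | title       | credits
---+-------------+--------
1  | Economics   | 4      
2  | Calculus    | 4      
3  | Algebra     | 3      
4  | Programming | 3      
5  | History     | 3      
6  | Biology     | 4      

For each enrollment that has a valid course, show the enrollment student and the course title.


INNER JOIN keeps only enrollments rows whose course_id matches an id in courses. Walk through each enrollment:
  - enrollment 1 (Xander): course_id=NULL, no match -> dropped
  - enrollment 2 (Karen): course_id=2 -> matches Calculus
  - enrollment 3 (Sam): course_id=1 -> matches Economics
  - enrollment 4 (Iris): course_id=4 -> matches Programming
  - enrollment 5 (Carol): course_id=4 -> matches Programming
  - enrollment 6 (Jack): course_id=6 -> matches Biology
  - enrollment 7 (George): course_id=1 -> matches Economics
So 1 of 7 rows is dropped.

SQL:
SELECT a.student, b.title AS course
FROM enrollments a
INNER JOIN courses b ON a.course_id = b.id

Result:
student | course     
--------+------------
Karen   | Calculus   
Sam     | Economics  
Iris    | Programming
Carol   | Programming
Jack    | Biology    
George  | Economics  


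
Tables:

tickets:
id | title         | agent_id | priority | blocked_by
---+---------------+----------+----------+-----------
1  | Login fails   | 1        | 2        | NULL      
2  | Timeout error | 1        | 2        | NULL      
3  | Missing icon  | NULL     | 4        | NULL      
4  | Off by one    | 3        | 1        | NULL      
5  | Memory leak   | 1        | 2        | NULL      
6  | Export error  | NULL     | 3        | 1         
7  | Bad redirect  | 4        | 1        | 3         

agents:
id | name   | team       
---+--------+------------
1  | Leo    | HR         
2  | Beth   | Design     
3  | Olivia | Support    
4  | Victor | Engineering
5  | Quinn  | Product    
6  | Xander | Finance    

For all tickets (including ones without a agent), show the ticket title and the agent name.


LEFT JOIN keeps every row from tickets (the left table); where agent_id has no match in agents, the agent columns become NULL. Walk through each ticket:
  - ticket 1 (Login fails): agent_id=1 -> matches Leo
  - ticket 2 (Timeout error): agent_id=1 -> matches Leo
  - ticket 3 (Missing icon): agent_id=NULL, no match -> kept with NULL
  - ticket 4 (Off by one): agent_id=3 -> matches Olivia
  - ticket 5 (Memory leak): agent_id=1 -> matches Leo
  - ticket 6 (Export error): agent_id=NULL, no match -> kept with NULL
  - ticket 7 (Bad redirect): agent_id=4 -> matches Victor
All 7 rows appear; 2 have NULL agent.

SQL:
SELECT a.title, b.name AS agent
FROM tickets a
LEFT JOIN agents b ON a.agent_id = b.id

Result:
title         | agent 
--------------+-------
Login fails   | Leo   
Timeout error | Leo   
Missing icon  | NULL  
Off by one    | Olivia
Memory leak   | Leo   
Export error  | NULL  
Bad redirect  | Victor


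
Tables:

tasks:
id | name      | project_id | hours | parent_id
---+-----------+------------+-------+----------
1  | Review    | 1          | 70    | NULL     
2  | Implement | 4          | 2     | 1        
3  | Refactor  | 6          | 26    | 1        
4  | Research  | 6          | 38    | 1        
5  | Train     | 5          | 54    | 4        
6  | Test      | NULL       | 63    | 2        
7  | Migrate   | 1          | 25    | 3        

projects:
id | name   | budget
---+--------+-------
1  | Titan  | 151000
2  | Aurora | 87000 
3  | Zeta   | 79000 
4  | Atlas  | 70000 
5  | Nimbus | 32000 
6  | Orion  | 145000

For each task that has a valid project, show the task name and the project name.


INNER JOIN keeps only tasks rows whose project_id matches an id in projects. Walk through each task:
  - task 1 (Review): project_id=1 -> matches Titan
  - task 2 (Implement): project_id=4 -> matches Atlas
  - task 3 (Refactor): project_id=6 -> matches Orion
  - task 4 (Research): project_id=6 -> matches Orion
  - task 5 (Train): project_id=5 -> matches Nimbus
  - task 6 (Test): project_id=NULL, no match -> dropped
  - task 7 (Migrate): project_id=1 -> matches Titan
So 1 of 7 rows is dropped.

SQL:
SELECT a.name, b.name AS project
FROM tasks a
INNER JOIN projects b ON a.project_id = b.id

Result:
name      | project
----------+--------
Review    | Titan  
Implement | Atlas  
Refactor  | Orion  
Research  | Orion  
Train     | Nimbus 
Migrate   | Titan  


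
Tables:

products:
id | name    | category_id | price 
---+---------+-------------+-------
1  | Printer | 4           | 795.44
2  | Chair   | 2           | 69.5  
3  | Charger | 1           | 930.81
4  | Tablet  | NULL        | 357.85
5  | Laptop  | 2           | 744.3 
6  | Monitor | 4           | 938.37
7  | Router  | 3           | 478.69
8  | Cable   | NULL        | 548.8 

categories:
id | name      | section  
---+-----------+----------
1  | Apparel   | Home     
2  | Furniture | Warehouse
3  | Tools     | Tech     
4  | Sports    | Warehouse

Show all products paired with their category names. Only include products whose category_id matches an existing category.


INNER JOIN keeps only products rows whose category_id matches an id in categories. Walk through each product:
  - product 1 (Printer): category_id=4 -> matches Sports
  - product 2 (Chair): category_id=2 -> matches Furniture
  - product 3 (Charger): category_id=1 -> matches Apparel
  - product 4 (Tablet): category_id=NULL, no match -> dropped
  - product 5 (Laptop): category_id=2 -> matches Furniture
  - product 6 (Monitor): category_id=4 -> matches Sports
  - product 7 (Router): category_id=3 -> matches Tools
  - product 8 (Cable): category_id=NULL, no match -> dropped
So 2 of 8 rows are dropped.

SQL:
SELECT a.name, b.name AS category
FROM products a
INNER JOIN categories b ON a.category_id = b.id

Result:
name    | category 
--------+----------
Printer | Sports   
Chair   | Furniture
Charger | Apparel  
Laptop  | Furniture
Monitor | Sports   
Router  | Tools    


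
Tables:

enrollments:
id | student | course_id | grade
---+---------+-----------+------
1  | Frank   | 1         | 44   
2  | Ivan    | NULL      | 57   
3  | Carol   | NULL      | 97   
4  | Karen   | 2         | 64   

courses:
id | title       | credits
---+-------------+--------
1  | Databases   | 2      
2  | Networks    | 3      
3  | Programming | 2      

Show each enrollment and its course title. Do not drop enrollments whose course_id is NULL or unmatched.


LEFT JOIN keeps every row from enrollments (the left table); where course_id has no match in courses, the course columns become NULL. Walk through each enrollment:
  - enrollment 1 (Frank): course_id=1 -> matches Databases
  - enrollment 2 (Ivan): course_id=NULL, no match -> kept with NULL
  - enrollment 3 (Carol): course_id=NULL, no match -> kept with NULL
  - enrollment 4 (Karen): course_id=2 -> matches Networks
All 4 rows appear; 2 have NULL course.

SQL:
SELECT a.student, b.title AS course
FROM enrollments a
LEFT JOIN courses b ON a.course_id = b.id

Result:
student | course   
--------+----------
Frank   | Databases
Ivan    | NULL     
Carol   | NULL     
Karen   | Networks 


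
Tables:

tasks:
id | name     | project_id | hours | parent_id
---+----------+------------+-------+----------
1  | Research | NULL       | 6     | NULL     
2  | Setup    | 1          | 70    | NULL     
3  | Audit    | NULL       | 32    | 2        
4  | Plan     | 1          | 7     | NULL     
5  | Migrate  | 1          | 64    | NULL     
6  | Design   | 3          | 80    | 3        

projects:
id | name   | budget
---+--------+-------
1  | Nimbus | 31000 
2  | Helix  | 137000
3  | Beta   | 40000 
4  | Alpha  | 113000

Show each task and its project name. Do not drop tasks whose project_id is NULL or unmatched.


LEFT JOIN keeps every row from tasks (the left table); where project_id has no match in projects, the project columns become NULL. Walk through each task:
  - task 1 (Research): project_id=NULL, no match -> kept with NULL
  - task 2 (Setup): project_id=1 -> matches Nimbus
  - task 3 (Audit): project_id=NULL, no match -> kept with NULL
  - task 4 (Plan): project_id=1 -> matches Nimbus
  - task 5 (Migrate): project_id=1 -> matches Nimbus
  - task 6 (Design): project_id=3 -> matches Beta
All 6 rows appear; 2 have NULL project.

SQL:
SELECT a.name, b.name AS project
FROM tasks a
LEFT JOIN projects b ON a.project_id = b.id

Result:
name     | project
---------+--------
Research | NULL   
Setup    | Nimbus 
Audit    | NULL   
Plan     | Nimbus 
Migrate  | Nimbus 
Design   | Beta   


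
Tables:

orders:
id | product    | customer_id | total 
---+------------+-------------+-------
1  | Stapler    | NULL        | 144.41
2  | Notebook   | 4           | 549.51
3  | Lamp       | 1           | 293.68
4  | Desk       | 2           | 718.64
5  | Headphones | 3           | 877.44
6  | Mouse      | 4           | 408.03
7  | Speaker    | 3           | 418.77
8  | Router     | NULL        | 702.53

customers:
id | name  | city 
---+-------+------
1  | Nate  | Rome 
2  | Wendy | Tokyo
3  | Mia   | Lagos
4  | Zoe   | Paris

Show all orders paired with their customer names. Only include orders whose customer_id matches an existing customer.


INNER JOIN keeps only orders rows whose customer_id matches an id in customers. Walk through each order:
  - order 1 (Stapler): customer_id=NULL, no match -> dropped
  - order 2 (Notebook): customer_id=4 -> matches Zoe
  - order 3 (Lamp): customer_id=1 -> matches Nate
  - order 4 (Desk): customer_id=2 -> matches Wendy
  - order 5 (Headphones): customer_id=3 -> matches Mia
  - order 6 (Mouse): customer_id=4 -> matches Zoe
  - order 7 (Speaker): customer_id=3 -> matches Mia
  - order 8 (Router): customer_id=NULL, no match -> dropped
So 2 of 8 rows are dropped.

SQL:
SELECT a.product, b.name AS customer
FROM orders a
INNER JOIN customers b ON a.customer_id = b.id

Result:
product    | customer
-----------+---------
Notebook   | Zoe     
Lamp       | Nate    
Desk       | Wendy   
Headphones | Mia     
Mouse      | Zoe     
Speaker    | Mia     


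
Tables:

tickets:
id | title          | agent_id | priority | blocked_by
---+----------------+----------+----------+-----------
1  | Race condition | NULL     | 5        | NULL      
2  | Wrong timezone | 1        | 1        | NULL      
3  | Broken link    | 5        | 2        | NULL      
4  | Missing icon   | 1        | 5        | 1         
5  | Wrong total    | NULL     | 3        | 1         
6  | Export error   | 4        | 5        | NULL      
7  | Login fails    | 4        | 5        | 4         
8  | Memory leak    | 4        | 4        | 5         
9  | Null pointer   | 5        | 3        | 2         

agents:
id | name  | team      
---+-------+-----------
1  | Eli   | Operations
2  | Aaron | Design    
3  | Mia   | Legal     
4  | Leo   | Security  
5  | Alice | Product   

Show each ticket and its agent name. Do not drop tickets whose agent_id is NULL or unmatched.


LEFT JOIN keeps every row from tickets (the left table); where agent_id has no match in agents, the agent columns become NULL. Walk through each ticket:
  - ticket 1 (Race condition): agent_id=NULL, no match -> kept with NULL
  - ticket 2 (Wrong timezone): agent_id=1 -> matches Eli
  - ticket 3 (Broken link): agent_id=5 -> matches Alice
  - ticket 4 (Missing icon): agent_id=1 -> matches Eli
  - ticket 5 (Wrong total): agent_id=NULL, no match -> kept with NULL
  - ticket 6 (Export error): agent_id=4 -> matches Leo
  - ticket 7 (Login fails): agent_id=4 -> matches Leo
  - ticket 8 (Memory leak): agent_id=4 -> matches Leo
  - ticket 9 (Null pointer): agent_id=5 -> matches Alice
All 9 rows appear; 2 have NULL agent.

SQL:
SELECT a.title, b.name AS agent
FROM tickets a
LEFT JOIN agents b ON a.agent_id = b.id

Result:
title          | agent
---------------+------
Race condition | NULL 
Wrong timezone | Eli  
Broken link    | Alice
Missing icon   | Eli  
Wrong total    | NULL 
Export error   | Leo  
Login fails    | Leo  
Memory leak    | Leo  
Null pointer   | Alice


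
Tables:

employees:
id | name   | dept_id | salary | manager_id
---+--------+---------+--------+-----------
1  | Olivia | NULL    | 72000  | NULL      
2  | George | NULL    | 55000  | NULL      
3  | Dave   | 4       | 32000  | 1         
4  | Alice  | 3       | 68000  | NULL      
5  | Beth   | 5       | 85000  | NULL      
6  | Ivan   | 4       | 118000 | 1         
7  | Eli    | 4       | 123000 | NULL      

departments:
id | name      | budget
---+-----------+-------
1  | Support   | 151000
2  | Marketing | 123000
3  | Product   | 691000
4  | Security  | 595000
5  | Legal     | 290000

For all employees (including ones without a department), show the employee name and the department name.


LEFT JOIN keeps every row from employees (the left table); where dept_id has no match in departments, the department columns become NULL. Walk through each employee:
  - employee 1 (Olivia): dept_id=NULL, no match -> kept with NULL
  - employee 2 (George): dept_id=NULL, no match -> kept with NULL
  - employee 3 (Dave): dept_id=4 -> matches Security
  - employee 4 (Alice): dept_id=3 -> matches Product
  - employee 5 (Beth): dept_id=5 -> matches Legal
  - employee 6 (Ivan): dept_id=4 -> matches Security
  - employee 7 (Eli): dept_id=4 -> matches Security
All 7 rows appear; 2 have NULL department.

SQL:
SELECT a.name, b.name AS department
FROM employees a
LEFT JOIN departments b ON a.dept_id = b.id

Result:
name   | department
-------+-----------
Olivia | NULL      
George | NULL      
Dave   | Security  
Alice  | Product   
Beth   | Legal     
Ivan   | Security  
Eli    | Security  


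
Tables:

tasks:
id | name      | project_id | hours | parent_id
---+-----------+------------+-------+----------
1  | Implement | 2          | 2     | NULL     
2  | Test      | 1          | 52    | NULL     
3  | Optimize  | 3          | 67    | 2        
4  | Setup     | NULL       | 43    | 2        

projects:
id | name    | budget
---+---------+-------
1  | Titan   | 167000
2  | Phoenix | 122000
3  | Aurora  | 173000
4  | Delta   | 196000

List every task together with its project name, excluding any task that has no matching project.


INNER JOIN keeps only tasks rows whose project_id matches an id in projects. Walk through each task:
  - task 1 (Implement): project_id=2 -> matches Phoenix
  - task 2 (Test): project_id=1 -> matches Titan
  - task 3 (Optimize): project_id=3 -> matches Aurora
  - task 4 (Setup): project_id=NULL, no match -> dropped
So 1 of 4 rows is dropped.

SQL:
SELECT a.name, b.name AS project
FROM tasks a
INNER JOIN projects b ON a.project_id = b.id

Result:
name      | project
----------+--------
Implement | Phoenix
Test      | Titan  
Optimize  | Aurora 


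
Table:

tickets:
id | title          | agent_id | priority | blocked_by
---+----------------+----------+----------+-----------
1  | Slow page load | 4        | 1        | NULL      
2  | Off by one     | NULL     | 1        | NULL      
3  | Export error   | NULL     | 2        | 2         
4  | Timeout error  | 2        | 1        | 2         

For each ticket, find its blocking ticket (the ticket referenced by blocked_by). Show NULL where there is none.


This is a self-join: tickets is joined to a second copy of itself, matching each row's blocked_by to another row's id. Use LEFT JOIN so rows with blocked_by=NULL are kept.
  - ticket 1 (Slow page load): blocked_by=NULL -> NULL
  - ticket 2 (Off by one): blocked_by=NULL -> NULL
  - ticket 3 (Export error): blocked_by=2 -> Off by one
  - ticket 4 (Timeout error): blocked_by=2 -> Off by one

SQL:
SELECT a.title AS item, b.title AS blocked_by
FROM tickets a
LEFT JOIN tickets b ON a.blocked_by = b.id

Result:
item           | blocked_by
---------------+-----------
Slow page load | NULL      
Off by one     | NULL      
Export error   | Off by one
Timeout error  | Off by one


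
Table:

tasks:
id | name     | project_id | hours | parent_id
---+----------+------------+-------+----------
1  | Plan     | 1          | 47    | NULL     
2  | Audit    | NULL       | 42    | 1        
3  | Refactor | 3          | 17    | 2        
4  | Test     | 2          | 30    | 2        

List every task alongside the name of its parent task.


This is a self-join: tasks is joined to a second copy of itself, matching each row's parent_id to another row's id. Use LEFT JOIN so rows with parent_id=NULL are kept.
  - task 1 (Plan): parent_id=NULL -> NULL
  - task 2 (Audit): parent_id=1 -> Plan
  - task 3 (Refactor): parent_id=2 -> Audit
  - task 4 (Test): parent_id=2 -> Audit

SQL:
SELECT a.name AS item, b.name AS parent
FROM tasks a
LEFT JOIN tasks b ON a.parent_id = b.id

Result:
item     | parent
---------+-------
Plan     | NULL  
Audit    | Plan  
Refactor | Audit 
Test     | Audit 


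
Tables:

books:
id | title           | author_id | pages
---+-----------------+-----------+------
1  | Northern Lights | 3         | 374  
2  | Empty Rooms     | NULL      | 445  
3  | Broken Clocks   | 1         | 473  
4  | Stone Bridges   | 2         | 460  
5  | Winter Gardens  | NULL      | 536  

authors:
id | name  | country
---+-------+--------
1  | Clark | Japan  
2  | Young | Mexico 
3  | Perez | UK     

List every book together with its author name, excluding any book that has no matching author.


INNER JOIN keeps only books rows whose author_id matches an id in authors. Walk through each book:
  - book 1 (Northern Lights): author_id=3 -> matches Perez
  - book 2 (Empty Rooms): author_id=NULL, no match -> dropped
  - book 3 (Broken Clocks): author_id=1 -> matches Clark
  - book 4 (Stone Bridges): author_id=2 -> matches Young
  - book 5 (Winter Gardens): author_id=NULL, no match -> dropped
So 2 of 5 rows are dropped.

SQL:
SELECT a.title, b.name AS author
FROM books a
INNER JOIN authors b ON a.author_id = b.id

Result:
title           | author
----------------+-------
Northern Lights | Perez 
Broken Clocks   | Clark 
Stone Bridges   | Young 


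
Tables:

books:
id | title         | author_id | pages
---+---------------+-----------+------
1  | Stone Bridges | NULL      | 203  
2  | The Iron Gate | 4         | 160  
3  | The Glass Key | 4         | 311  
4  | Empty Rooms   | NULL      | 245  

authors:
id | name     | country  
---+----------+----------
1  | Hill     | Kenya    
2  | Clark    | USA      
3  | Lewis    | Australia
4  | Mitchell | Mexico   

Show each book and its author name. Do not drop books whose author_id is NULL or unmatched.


LEFT JOIN keeps every row from books (the left table); where author_id has no match in authors, the author columns become NULL. Walk through each book:
  - book 1 (Stone Bridges): author_id=NULL, no match -> kept with NULL
  - book 2 (The Iron Gate): author_id=4 -> matches Mitchell
  - book 3 (The Glass Key): author_id=4 -> matches Mitchell
  - book 4 (Empty Rooms): author_id=NULL, no match -> kept with NULL
All 4 rows appear; 2 have NULL author.

SQL:
SELECT a.title, b.name AS author
FROM books a
LEFT JOIN authors b ON a.author_id = b.id

Result:
title         | author  
--------------+---------
Stone Bridges | NULL    
The Iron Gate | Mitchell
The Glass Key | Mitchell
Empty Rooms   | NULL    


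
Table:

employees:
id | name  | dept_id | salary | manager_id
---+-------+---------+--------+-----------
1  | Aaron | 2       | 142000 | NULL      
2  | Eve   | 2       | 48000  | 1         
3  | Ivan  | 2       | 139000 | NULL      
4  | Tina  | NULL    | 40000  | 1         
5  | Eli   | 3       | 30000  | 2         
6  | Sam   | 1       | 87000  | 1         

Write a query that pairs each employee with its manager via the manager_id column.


This is a self-join: employees is joined to a second copy of itself, matching each row's manager_id to another row's id. Use LEFT JOIN so rows with manager_id=NULL are kept.
  - employee 1 (Aaron): manager_id=NULL -> NULL
  - employee 2 (Eve): manager_id=1 -> Aaron
  - employee 3 (Ivan): manager_id=NULL -> NULL
  - employee 4 (Tina): manager_id=1 -> Aaron
  - employee 5 (Eli): manager_id=2 -> Eve
  - employee 6 (Sam): manager_id=1 -> Aaron

SQL:
SELECT a.name AS item, b.name AS manager
FROM employees a
LEFT JOIN employees b ON a.manager_id = b.id

Result:
item  | manager
------+--------
Aaron | NULL   
Eve   | Aaron  
Ivan  | NULL   
Tina  | Aaron  
Eli   | Eve    
Sam   | Aaron  


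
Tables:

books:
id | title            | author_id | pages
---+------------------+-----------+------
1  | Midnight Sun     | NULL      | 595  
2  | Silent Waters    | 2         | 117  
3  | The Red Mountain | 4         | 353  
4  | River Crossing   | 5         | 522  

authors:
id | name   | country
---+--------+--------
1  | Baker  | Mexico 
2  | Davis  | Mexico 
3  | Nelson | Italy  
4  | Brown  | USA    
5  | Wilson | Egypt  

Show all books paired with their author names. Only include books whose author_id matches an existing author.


INNER JOIN keeps only books rows whose author_id matches an id in authors. Walk through each book:
  - book 1 (Midnight Sun): author_id=NULL, no match -> dropped
  - book 2 (Silent Waters): author_id=2 -> matches Davis
  - book 3 (The Red Mountain): author_id=4 -> matches Brown
  - book 4 (River Crossing): author_id=5 -> matches Wilson
So 1 of 4 rows is dropped.

SQL:
SELECT a.title, b.name AS author
FROM books a
INNER JOIN authors b ON a.author_id = b.id

Result:
title            | author
-----------------+-------
Silent Waters    | Davis 
The Red Mountain | Brown 
River Crossing   | Wilson
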